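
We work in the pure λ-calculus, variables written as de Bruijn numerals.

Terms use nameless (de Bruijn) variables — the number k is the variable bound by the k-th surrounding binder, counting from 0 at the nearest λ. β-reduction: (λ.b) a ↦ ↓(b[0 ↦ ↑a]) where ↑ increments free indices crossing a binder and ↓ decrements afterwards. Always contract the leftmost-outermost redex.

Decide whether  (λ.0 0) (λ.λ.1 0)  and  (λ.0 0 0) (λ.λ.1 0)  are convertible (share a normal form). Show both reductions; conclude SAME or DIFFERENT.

Answer: SAME — A ⇓ λ.λ.1 0, B ⇓ λ.λ.1 0

Derivation:
Term A:
  start: (λ.0 0) (λ.λ.1 0)
  [1] (λ.λ.1 0) (λ.λ.1 0)
  [2] λ.(λ.λ.1 0) 0
  [3] λ.λ.1 0

Term B:
  start: (λ.0 0 0) (λ.λ.1 0)
  [1] (λ.λ.1 0) (λ.λ.1 0) (λ.λ.1 0)
  [2] (λ.(λ.λ.1 0) 0) (λ.λ.1 0)
  [3] (λ.λ.1 0) (λ.λ.1 0)
  [4] λ.(λ.λ.1 0) 0
  [5] λ.λ.1 0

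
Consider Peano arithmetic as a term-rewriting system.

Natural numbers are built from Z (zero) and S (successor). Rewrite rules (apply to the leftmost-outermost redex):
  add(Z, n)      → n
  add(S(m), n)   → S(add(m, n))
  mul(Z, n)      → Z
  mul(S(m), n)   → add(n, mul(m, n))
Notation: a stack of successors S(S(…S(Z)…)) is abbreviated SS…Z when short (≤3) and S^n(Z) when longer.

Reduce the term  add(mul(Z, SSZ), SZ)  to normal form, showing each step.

  start: add(mul(Z, SSZ), SZ)
  →1  add(Z, SZ)
  →2  SZ

Answer: normal form = SZ  (in 2 steps)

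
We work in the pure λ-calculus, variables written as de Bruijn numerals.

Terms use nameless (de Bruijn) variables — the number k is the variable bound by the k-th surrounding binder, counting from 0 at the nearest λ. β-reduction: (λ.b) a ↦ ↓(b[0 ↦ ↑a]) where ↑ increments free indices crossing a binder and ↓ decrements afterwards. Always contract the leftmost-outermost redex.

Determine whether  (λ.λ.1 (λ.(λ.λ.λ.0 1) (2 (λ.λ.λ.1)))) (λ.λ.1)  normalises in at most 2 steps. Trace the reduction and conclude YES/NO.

Answer: NO — after 2 steps the term is λ.λ.λ.(λ.λ.λ.0 1) ((λ.λ.1) (λ.λ.λ.1)), not yet normal

Working:
  start: (λ.λ.1 (λ.(λ.λ.λ.0 1) (2 (λ.λ.λ.1)))) (λ.λ.1)
  →1  λ.(λ.λ.1) (λ.(λ.λ.λ.0 1) ((λ.λ.1) (λ.λ.λ.1)))
  →2  λ.λ.λ.(λ.λ.λ.0 1) ((λ.λ.1) (λ.λ.λ.1))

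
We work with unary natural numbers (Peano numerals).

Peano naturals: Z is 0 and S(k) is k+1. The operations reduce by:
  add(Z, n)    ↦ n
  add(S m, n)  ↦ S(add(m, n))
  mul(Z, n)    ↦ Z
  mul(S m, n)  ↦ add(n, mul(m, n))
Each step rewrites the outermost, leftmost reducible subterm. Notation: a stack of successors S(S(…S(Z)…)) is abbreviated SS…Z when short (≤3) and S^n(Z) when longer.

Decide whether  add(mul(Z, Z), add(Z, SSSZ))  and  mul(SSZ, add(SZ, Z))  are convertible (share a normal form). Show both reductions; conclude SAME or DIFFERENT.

Answer: DIFFERENT — A ⇓ SSSZ, B ⇓ SSZ

Reduction:
Term A:
  start: add(mul(Z, Z), add(Z, SSSZ))
  →1  add(Z, add(Z, SSSZ))
  →2  add(Z, SSSZ)
  →3  SSSZ

Term B:
  start: mul(SSZ, add(SZ, Z))
  →1  add(add(SZ, Z), mul(SZ, add(SZ, Z)))
  →2  add(S(add(Z, Z)), mul(SZ, add(SZ, Z)))
  →3  S(add(add(Z, Z), mul(SZ, add(SZ, Z))))
  →4  S(add(Z, mul(SZ, add(SZ, Z))))
  →5  S(mul(SZ, add(SZ, Z)))
  →6  S(add(add(SZ, Z), mul(Z, add(SZ, Z))))
  →7  S(add(S(add(Z, Z)), mul(Z, add(SZ, Z))))
  →8  S(S(add(add(Z, Z), mul(Z, add(SZ, Z)))))
  →9  S(S(add(Z, mul(Z, add(SZ, Z)))))
  →10  S(S(mul(Z, add(SZ, Z))))
  →11  SSZ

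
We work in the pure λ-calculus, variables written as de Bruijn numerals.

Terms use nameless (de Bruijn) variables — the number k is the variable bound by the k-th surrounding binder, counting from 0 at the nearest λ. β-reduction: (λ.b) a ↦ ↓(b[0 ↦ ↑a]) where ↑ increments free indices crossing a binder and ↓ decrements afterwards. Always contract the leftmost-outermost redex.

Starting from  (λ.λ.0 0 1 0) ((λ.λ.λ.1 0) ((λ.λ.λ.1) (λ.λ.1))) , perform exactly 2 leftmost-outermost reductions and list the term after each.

Answer: after 2 steps: λ.0 0 (λ.λ.1 0) 0

Derivation:
  start: (λ.λ.0 0 1 0) ((λ.λ.λ.1 0) ((λ.λ.λ.1) (λ.λ.1)))
  [1] λ.0 0 ((λ.λ.λ.1 0) ((λ.λ.λ.1) (λ.λ.1))) 0
  [2] λ.0 0 (λ.λ.1 0) 0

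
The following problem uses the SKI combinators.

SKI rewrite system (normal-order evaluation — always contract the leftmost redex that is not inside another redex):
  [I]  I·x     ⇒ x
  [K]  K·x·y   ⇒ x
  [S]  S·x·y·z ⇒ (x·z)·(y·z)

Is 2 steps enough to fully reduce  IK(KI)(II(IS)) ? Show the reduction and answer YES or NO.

Answer: YES — reaches normal form KI in 2 ≤ 2 steps

Working:
  start: IK(KI)(II(IS))
  [1] K(KI)(II(IS))
  [2] KI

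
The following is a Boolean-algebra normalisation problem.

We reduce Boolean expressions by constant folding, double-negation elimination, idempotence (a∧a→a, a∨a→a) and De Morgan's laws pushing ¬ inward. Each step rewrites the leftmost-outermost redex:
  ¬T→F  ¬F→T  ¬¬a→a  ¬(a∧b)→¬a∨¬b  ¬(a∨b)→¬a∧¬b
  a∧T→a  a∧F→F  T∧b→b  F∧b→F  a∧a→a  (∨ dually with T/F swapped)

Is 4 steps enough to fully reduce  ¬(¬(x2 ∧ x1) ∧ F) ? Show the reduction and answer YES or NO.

Answer: YES — reaches normal form T in 4 ≤ 4 steps

Derivation:
  start: ¬(¬(x2 ∧ x1) ∧ F)
  [1] ¬¬(x2 ∧ x1) ∨ ¬F
  [2] (x2 ∧ x1) ∨ ¬F
  [3] (x2 ∧ x1) ∨ T
  [4] T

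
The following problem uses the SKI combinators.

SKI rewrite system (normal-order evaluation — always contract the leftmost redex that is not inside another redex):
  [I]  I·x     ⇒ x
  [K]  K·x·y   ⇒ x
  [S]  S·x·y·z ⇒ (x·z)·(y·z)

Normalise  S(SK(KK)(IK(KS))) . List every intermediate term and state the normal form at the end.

Answer: normal form = S(K(KS))  (in 3 steps)

Reduction:
  start: S(SK(KK)(IK(KS)))
  step 1: S(K(IK(KS))(KK(IK(KS))))
  step 2: S(IK(KS))
  step 3: S(K(KS))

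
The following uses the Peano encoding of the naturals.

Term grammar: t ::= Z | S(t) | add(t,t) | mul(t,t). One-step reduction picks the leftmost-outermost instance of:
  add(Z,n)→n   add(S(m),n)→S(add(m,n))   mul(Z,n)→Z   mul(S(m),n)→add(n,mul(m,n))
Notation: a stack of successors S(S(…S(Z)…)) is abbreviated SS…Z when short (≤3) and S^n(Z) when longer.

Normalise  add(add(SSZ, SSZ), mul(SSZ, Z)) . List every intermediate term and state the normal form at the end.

  start: add(add(SSZ, SSZ), mul(SSZ, Z))
  [1] add(S(add(SZ, SSZ)), mul(SSZ, Z))
  [2] S(add(add(SZ, SSZ), mul(SSZ, Z)))
  [3] S(add(S(add(Z, SSZ)), mul(SSZ, Z)))
  [4] S(S(add(add(Z, SSZ), mul(SSZ, Z))))
  [5] S(S(add(SSZ, mul(SSZ, Z))))
  [6] S(S(S(add(SZ, mul(SSZ, Z)))))
  [7] S(S(S(S(add(Z, mul(SSZ, Z))))))
  [8] S(S(S(S(mul(SSZ, Z)))))
  [9] S(S(S(S(add(Z, mul(SZ, Z))))))
  [10] S(S(S(S(mul(SZ, Z)))))
  [11] S(S(S(S(add(Z, mul(Z, Z))))))
  [12] S(S(S(S(mul(Z, Z)))))
  [13] S^4(Z)

Answer: normal form = S^4(Z)  (in 13 steps)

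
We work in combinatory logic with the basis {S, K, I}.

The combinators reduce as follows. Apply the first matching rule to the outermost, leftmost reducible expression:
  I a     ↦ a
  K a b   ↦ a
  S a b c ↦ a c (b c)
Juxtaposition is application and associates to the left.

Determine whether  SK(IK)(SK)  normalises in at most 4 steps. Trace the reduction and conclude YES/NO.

  start: SK(IK)(SK)
  [1] K(SK)(IK(SK))
  [2] SK

Answer: YES — reaches normal form SK in 2 ≤ 4 steps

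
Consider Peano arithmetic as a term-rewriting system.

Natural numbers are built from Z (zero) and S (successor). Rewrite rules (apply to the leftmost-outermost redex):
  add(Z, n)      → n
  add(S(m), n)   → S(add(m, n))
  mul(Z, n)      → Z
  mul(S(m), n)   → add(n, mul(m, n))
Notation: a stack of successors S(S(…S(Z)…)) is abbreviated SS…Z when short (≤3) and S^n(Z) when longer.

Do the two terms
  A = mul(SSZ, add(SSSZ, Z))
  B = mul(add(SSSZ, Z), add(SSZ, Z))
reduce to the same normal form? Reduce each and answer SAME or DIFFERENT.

Answer: SAME — A ⇓ S^6(Z), B ⇓ S^6(Z)

Reduction:
Term A:
  start: mul(SSZ, add(SSSZ, Z))
  [1] add(add(SSSZ, Z), mul(SZ, add(SSSZ, Z)))
  [2] add(S(add(SSZ, Z)), mul(SZ, add(SSSZ, Z)))
  [3] S(add(add(SSZ, Z), mul(SZ, add(SSSZ, Z))))
  [4] S(add(S(add(SZ, Z)), mul(SZ, add(SSSZ, Z))))
  [5] S(S(add(add(SZ, Z), mul(SZ, add(SSSZ, Z)))))
  [6] S(S(add(S(add(Z, Z)), mul(SZ, add(SSSZ, Z)))))
  [7] S(S(S(add(add(Z, Z), mul(SZ, add(SSSZ, Z))))))
  [8] S(S(S(add(Z, mul(SZ, add(SSSZ, Z))))))
  [9] S(S(S(mul(SZ, add(SSSZ, Z)))))
  [10] S(S(S(add(add(SSSZ, Z), mul(Z, add(SSSZ, Z))))))
  [11] S(S(S(add(S(add(SSZ, Z)), mul(Z, add(SSSZ, Z))))))
  [12] S(S(S(S(add(add(SSZ, Z), mul(Z, add(SSSZ, Z)))))))
  [13] S(S(S(S(add(S(add(SZ, Z)), mul(Z, add(SSSZ, Z)))))))
  [14] S(S(S(S(S(add(add(SZ, Z), mul(Z, add(SSSZ, Z))))))))
  [15] S(S(S(S(S(add(S(add(Z, Z)), mul(Z, add(SSSZ, Z))))))))
  [16] S(S(S(S(S(S(add(add(Z, Z), mul(Z, add(SSSZ, Z)))))))))
  [17] S(S(S(S(S(S(add(Z, mul(Z, add(SSSZ, Z)))))))))
  [18] S(S(S(S(S(S(mul(Z, add(SSSZ, Z))))))))
  [19] S^6(Z)

Term B:
  start: mul(add(SSSZ, Z), add(SSZ, Z))
  [1] mul(S(add(SSZ, Z)), add(SSZ, Z))
  [2] add(add(SSZ, Z), mul(add(SSZ, Z), add(SSZ, Z)))
  [3] add(S(add(SZ, Z)), mul(add(SSZ, Z), add(SSZ, Z)))
  [4] S(add(add(SZ, Z), mul(add(SSZ, Z), add(SSZ, Z))))
  [5] S(add(S(add(Z, Z)), mul(add(SSZ, Z), add(SSZ, Z))))
  [6] S(S(add(add(Z, Z), mul(add(SSZ, Z), add(SSZ, Z)))))
  [7] S(S(add(Z, mul(add(SSZ, Z), add(SSZ, Z)))))
  [8] S(S(mul(add(SSZ, Z), add(SSZ, Z))))
  [9] S(S(mul(S(add(SZ, Z)), add(SSZ, Z))))
  [10] S(S(add(add(SSZ, Z), mul(add(SZ, Z), add(SSZ, Z)))))
  [11] S(S(add(S(add(SZ, Z)), mul(add(SZ, Z), add(SSZ, Z)))))
  [12] S(S(S(add(add(SZ, Z), mul(add(SZ, Z), add(SSZ, Z))))))
  [13] S(S(S(add(S(add(Z, Z)), mul(add(SZ, Z), add(SSZ, Z))))))
  [14] S(S(S(S(add(add(Z, Z), mul(add(SZ, Z), add(SSZ, Z)))))))
  [15] S(S(S(S(add(Z, mul(add(SZ, Z), add(SSZ, Z)))))))
  [16] S(S(S(S(mul(add(SZ, Z), add(SSZ, Z))))))
  [17] S(S(S(S(mul(S(add(Z, Z)), add(SSZ, Z))))))
  [18] S(S(S(S(add(add(SSZ, Z), mul(add(Z, Z), add(SSZ, Z)))))))
  [19] S(S(S(S(add(S(add(SZ, Z)), mul(add(Z, Z), add(SSZ, Z)))))))
  [20] S(S(S(S(S(add(add(SZ, Z), mul(add(Z, Z), add(SSZ, Z))))))))
  [21] S(S(S(S(S(add(S(add(Z, Z)), mul(add(Z, Z), add(SSZ, Z))))))))
  [22] S(S(S(S(S(S(add(add(Z, Z), mul(add(Z, Z), add(SSZ, Z)))))))))
  [23] S(S(S(S(S(S(add(Z, mul(add(Z, Z), add(SSZ, Z)))))))))
  [24] S(S(S(S(S(S(mul(add(Z, Z), add(SSZ, Z))))))))
  [25] S(S(S(S(S(S(mul(Z, add(SSZ, Z))))))))
  [26] S^6(Z)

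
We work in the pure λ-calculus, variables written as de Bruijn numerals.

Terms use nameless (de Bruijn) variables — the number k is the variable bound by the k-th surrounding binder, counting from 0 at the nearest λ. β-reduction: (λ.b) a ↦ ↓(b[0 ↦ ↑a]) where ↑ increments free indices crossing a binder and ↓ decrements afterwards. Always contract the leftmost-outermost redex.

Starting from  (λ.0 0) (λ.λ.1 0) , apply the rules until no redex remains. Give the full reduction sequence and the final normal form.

  start: (λ.0 0) (λ.λ.1 0)
  →1  (λ.λ.1 0) (λ.λ.1 0)
  →2  λ.(λ.λ.1 0) 0
  →3  λ.λ.1 0

Answer: normal form = λ.λ.1 0  (in 3 steps)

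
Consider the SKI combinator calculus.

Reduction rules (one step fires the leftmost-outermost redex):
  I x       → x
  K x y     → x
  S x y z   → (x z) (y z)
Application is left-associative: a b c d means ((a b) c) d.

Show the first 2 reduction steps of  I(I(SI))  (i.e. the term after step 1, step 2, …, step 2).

  start: I(I(SI))
  [1] I(SI)
  [2] SI

Answer: after 2 steps: SI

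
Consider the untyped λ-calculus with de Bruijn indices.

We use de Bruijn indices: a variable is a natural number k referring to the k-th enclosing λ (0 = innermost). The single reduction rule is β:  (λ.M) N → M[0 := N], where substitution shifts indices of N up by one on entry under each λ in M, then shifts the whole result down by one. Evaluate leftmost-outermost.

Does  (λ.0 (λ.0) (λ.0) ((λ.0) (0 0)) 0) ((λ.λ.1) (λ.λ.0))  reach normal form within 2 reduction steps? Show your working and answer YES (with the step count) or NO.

  start: (λ.0 (λ.0) (λ.0) ((λ.0) (0 0)) 0) ((λ.λ.1) (λ.λ.0))
  [1] (λ.λ.1) (λ.λ.0) (λ.0) (λ.0) ((λ.0) ((λ.λ.1) (λ.λ.0) ((λ.λ.1) (λ.λ.0)))) ((λ.λ.1) (λ.λ.0))
  [2] (λ.λ.λ.0) (λ.0) (λ.0) ((λ.0) ((λ.λ.1) (λ.λ.0) ((λ.λ.1) (λ.λ.0)))) ((λ.λ.1) (λ.λ.0))

Answer: NO — after 2 steps the term is (λ.λ.λ.0) (λ.0) (λ.0) ((λ.0) ((λ.λ.1) (λ.λ.0) ((λ.λ.1) (λ.λ.0)))) ((λ.λ.1) (λ.λ.0)), not yet normal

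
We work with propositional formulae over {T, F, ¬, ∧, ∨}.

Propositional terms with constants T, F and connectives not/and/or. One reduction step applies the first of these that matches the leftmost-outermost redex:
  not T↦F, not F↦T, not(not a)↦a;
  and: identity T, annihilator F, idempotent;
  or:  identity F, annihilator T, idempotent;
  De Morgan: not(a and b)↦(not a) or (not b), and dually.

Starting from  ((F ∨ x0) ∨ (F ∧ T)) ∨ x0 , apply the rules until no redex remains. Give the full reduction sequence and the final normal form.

Answer: normal form = x0  (in 4 steps)

Derivation:
  start: ((F ∨ x0) ∨ (F ∧ T)) ∨ x0
  →1  (x0 ∨ (F ∧ T)) ∨ x0
  →2  (x0 ∨ F) ∨ x0
  →3  x0 ∨ x0
  →4  x0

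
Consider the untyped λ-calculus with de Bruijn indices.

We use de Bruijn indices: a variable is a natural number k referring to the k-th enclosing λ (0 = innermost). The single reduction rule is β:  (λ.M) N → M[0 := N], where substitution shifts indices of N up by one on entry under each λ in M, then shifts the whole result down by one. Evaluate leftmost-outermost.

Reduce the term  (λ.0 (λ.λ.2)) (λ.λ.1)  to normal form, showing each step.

Answer: normal form = λ.λ.λ.λ.λ.1  (in 2 steps)

Working:
  start: (λ.0 (λ.λ.2)) (λ.λ.1)
  step 1: (λ.λ.1) (λ.λ.λ.λ.1)
  step 2: λ.λ.λ.λ.λ.1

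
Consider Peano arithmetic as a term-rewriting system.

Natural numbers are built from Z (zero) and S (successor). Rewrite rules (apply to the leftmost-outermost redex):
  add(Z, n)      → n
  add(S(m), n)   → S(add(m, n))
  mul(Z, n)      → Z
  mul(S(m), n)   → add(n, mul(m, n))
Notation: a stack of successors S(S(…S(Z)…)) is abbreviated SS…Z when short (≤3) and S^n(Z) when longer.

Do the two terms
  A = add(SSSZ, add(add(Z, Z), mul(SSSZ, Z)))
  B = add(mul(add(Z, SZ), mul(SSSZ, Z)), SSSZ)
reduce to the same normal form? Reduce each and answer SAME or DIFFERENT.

Answer: SAME — A ⇓ SSSZ, B ⇓ SSSZ

Derivation:
Term A:
  start: add(SSSZ, add(add(Z, Z), mul(SSSZ, Z)))
  →1  S(add(SSZ, add(add(Z, Z), mul(SSSZ, Z))))
  →2  S(S(add(SZ, add(add(Z, Z), mul(SSSZ, Z)))))
  →3  S(S(S(add(Z, add(add(Z, Z), mul(SSSZ, Z))))))
  →4  S(S(S(add(add(Z, Z), mul(SSSZ, Z)))))
  →5  S(S(S(add(Z, mul(SSSZ, Z)))))
  →6  S(S(S(mul(SSSZ, Z))))
  →7  S(S(S(add(Z, mul(SSZ, Z)))))
  →8  S(S(S(mul(SSZ, Z))))
  →9  S(S(S(add(Z, mul(SZ, Z)))))
  →10  S(S(S(mul(SZ, Z))))
  →11  S(S(S(add(Z, mul(Z, Z)))))
  →12  S(S(S(mul(Z, Z))))
  →13  SSSZ

Term B:
  start: add(mul(add(Z, SZ), mul(SSSZ, Z)), SSSZ)
  →1  add(mul(SZ, mul(SSSZ, Z)), SSSZ)
  →2  add(add(mul(SSSZ, Z), mul(Z, mul(SSSZ, Z))), SSSZ)
  →3  add(add(add(Z, mul(SSZ, Z)), mul(Z, mul(SSSZ, Z))), SSSZ)
  →4  add(add(mul(SSZ, Z), mul(Z, mul(SSSZ, Z))), SSSZ)
  →5  add(add(add(Z, mul(SZ, Z)), mul(Z, mul(SSSZ, Z))), SSSZ)
  →6  add(add(mul(SZ, Z), mul(Z, mul(SSSZ, Z))), SSSZ)
  →7  add(add(add(Z, mul(Z, Z)), mul(Z, mul(SSSZ, Z))), SSSZ)
  →8  add(add(mul(Z, Z), mul(Z, mul(SSSZ, Z))), SSSZ)
  →9  add(add(Z, mul(Z, mul(SSSZ, Z))), SSSZ)
  →10  add(mul(Z, mul(SSSZ, Z)), SSSZ)
  →11  add(Z, SSSZ)
  →12  SSSZ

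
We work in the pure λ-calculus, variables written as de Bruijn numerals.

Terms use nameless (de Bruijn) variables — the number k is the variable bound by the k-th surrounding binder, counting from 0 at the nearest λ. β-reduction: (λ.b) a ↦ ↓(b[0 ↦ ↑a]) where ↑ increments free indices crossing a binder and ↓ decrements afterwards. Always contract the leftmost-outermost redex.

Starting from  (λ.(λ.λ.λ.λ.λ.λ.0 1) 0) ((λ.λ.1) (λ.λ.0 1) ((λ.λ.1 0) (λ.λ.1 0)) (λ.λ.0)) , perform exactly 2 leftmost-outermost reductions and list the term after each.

  start: (λ.(λ.λ.λ.λ.λ.λ.0 1) 0) ((λ.λ.1) (λ.λ.0 1) ((λ.λ.1 0) (λ.λ.1 0)) (λ.λ.0))
  →1  (λ.λ.λ.λ.λ.λ.0 1) ((λ.λ.1) (λ.λ.0 1) ((λ.λ.1 0) (λ.λ.1 0)) (λ.λ.0))
  →2  λ.λ.λ.λ.λ.0 1

Answer: after 2 steps: λ.λ.λ.λ.λ.0 1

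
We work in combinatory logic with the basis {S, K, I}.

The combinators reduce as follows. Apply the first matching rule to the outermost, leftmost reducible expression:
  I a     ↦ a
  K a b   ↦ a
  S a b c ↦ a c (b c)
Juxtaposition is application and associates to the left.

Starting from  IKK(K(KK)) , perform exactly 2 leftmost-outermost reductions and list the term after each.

  start: IKK(K(KK))
  step 1: KK(K(KK))
  step 2: K

Answer: after 2 steps: K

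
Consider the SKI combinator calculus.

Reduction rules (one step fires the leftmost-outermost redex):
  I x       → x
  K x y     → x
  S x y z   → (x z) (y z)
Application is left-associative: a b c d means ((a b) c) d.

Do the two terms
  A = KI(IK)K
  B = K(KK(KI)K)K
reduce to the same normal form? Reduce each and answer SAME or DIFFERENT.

Answer: DIFFERENT — A ⇓ K, B ⇓ KK

Reduction:
Term A:
  start: KI(IK)K
  [1] IK
  [2] K

Term B:
  start: K(KK(KI)K)K
  [1] KK(KI)K
  [2] KK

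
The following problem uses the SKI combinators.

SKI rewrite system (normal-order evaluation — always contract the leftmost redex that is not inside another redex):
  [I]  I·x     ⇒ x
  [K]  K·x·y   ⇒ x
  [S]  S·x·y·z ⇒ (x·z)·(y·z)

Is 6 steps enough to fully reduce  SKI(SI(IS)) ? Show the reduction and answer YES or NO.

  start: SKI(SI(IS))
  [1] K(SI(IS))(I(SI(IS)))
  [2] SI(IS)
  [3] SIS

Answer: YES — reaches normal form SIS in 3 ≤ 6 steps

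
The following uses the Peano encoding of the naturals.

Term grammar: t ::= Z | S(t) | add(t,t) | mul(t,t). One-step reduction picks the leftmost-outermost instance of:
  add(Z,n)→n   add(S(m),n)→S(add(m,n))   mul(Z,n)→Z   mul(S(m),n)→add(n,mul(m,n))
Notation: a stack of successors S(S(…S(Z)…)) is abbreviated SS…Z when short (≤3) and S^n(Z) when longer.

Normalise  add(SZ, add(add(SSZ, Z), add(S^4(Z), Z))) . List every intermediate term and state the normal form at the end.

  start: add(SZ, add(add(SSZ, Z), add(S^4(Z), Z)))
  [1] S(add(Z, add(add(SSZ, Z), add(S^4(Z), Z))))
  [2] S(add(add(SSZ, Z), add(S^4(Z), Z)))
  [3] S(add(S(add(SZ, Z)), add(S^4(Z), Z)))
  [4] S(S(add(add(SZ, Z), add(S^4(Z), Z))))
  [5] S(S(add(S(add(Z, Z)), add(S^4(Z), Z))))
  [6] S(S(S(add(add(Z, Z), add(S^4(Z), Z)))))
  [7] S(S(S(add(Z, add(S^4(Z), Z)))))
  [8] S(S(S(add(S^4(Z), Z))))
  [9] S(S(S(S(add(SSSZ, Z)))))
  [10] S(S(S(S(S(add(SSZ, Z))))))
  [11] S(S(S(S(S(S(add(SZ, Z)))))))
  [12] S(S(S(S(S(S(S(add(Z, Z))))))))
  [13] S^7(Z)

Answer: normal form = S^7(Z)  (in 13 steps)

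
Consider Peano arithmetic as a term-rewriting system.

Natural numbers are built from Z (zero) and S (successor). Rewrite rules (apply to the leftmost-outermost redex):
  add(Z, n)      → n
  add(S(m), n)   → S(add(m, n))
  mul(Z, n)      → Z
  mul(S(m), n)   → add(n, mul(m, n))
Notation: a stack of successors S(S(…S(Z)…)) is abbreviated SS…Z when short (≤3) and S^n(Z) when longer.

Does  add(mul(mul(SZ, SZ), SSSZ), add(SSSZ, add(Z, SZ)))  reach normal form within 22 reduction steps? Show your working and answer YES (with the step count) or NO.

Answer: YES — reaches normal form S^7(Z) in 19 ≤ 22 steps

Reduction:
  start: add(mul(mul(SZ, SZ), SSSZ), add(SSSZ, add(Z, SZ)))
  [1] add(mul(add(SZ, mul(Z, SZ)), SSSZ), add(SSSZ, add(Z, SZ)))
  [2] add(mul(S(add(Z, mul(Z, SZ))), SSSZ), add(SSSZ, add(Z, SZ)))
  [3] add(add(SSSZ, mul(add(Z, mul(Z, SZ)), SSSZ)), add(SSSZ, add(Z, SZ)))
  [4] add(S(add(SSZ, mul(add(Z, mul(Z, SZ)), SSSZ))), add(SSSZ, add(Z, SZ)))
  [5] S(add(add(SSZ, mul(add(Z, mul(Z, SZ)), SSSZ)), add(SSSZ, add(Z, SZ))))
  [6] S(add(S(add(SZ, mul(add(Z, mul(Z, SZ)), SSSZ))), add(SSSZ, add(Z, SZ))))
  [7] S(S(add(add(SZ, mul(add(Z, mul(Z, SZ)), SSSZ)), add(SSSZ, add(Z, SZ)))))
  [8] S(S(add(S(add(Z, mul(add(Z, mul(Z, SZ)), SSSZ))), add(SSSZ, add(Z, SZ)))))
  [9] S(S(S(add(add(Z, mul(add(Z, mul(Z, SZ)), SSSZ)), add(SSSZ, add(Z, SZ))))))
  [10] S(S(S(add(mul(add(Z, mul(Z, SZ)), SSSZ), add(SSSZ, add(Z, SZ))))))
  [11] S(S(S(add(mul(mul(Z, SZ), SSSZ), add(SSSZ, add(Z, SZ))))))
  [12] S(S(S(add(mul(Z, SSSZ), add(SSSZ, add(Z, SZ))))))
  [13] S(S(S(add(Z, add(SSSZ, add(Z, SZ))))))
  [14] S(S(S(add(SSSZ, add(Z, SZ)))))
  [15] S(S(S(S(add(SSZ, add(Z, SZ))))))
  [16] S(S(S(S(S(add(SZ, add(Z, SZ)))))))
  [17] S(S(S(S(S(S(add(Z, add(Z, SZ))))))))
  [18] S(S(S(S(S(S(add(Z, SZ)))))))
  [19] S^7(Z)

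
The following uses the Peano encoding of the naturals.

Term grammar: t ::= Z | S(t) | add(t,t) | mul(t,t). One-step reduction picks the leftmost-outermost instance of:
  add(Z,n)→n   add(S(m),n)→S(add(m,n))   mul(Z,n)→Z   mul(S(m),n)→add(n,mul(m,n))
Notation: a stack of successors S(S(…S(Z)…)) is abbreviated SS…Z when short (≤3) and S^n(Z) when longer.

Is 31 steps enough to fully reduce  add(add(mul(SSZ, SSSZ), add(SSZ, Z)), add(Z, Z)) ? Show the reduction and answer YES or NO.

  start: add(add(mul(SSZ, SSSZ), add(SSZ, Z)), add(Z, Z))
  step 1: add(add(add(SSSZ, mul(SZ, SSSZ)), add(SSZ, Z)), add(Z, Z))
  step 2: add(add(S(add(SSZ, mul(SZ, SSSZ))), add(SSZ, Z)), add(Z, Z))
  step 3: add(S(add(add(SSZ, mul(SZ, SSSZ)), add(SSZ, Z))), add(Z, Z))
  step 4: S(add(add(add(SSZ, mul(SZ, SSSZ)), add(SSZ, Z)), add(Z, Z)))
  step 5: S(add(add(S(add(SZ, mul(SZ, SSSZ))), add(SSZ, Z)), add(Z, Z)))
  step 6: S(add(S(add(add(SZ, mul(SZ, SSSZ)), add(SSZ, Z))), add(Z, Z)))
  step 7: S(S(add(add(add(SZ, mul(SZ, SSSZ)), add(SSZ, Z)), add(Z, Z))))
  step 8: S(S(add(add(S(add(Z, mul(SZ, SSSZ))), add(SSZ, Z)), add(Z, Z))))
  step 9: S(S(add(S(add(add(Z, mul(SZ, SSSZ)), add(SSZ, Z))), add(Z, Z))))
  step 10: S(S(S(add(add(add(Z, mul(SZ, SSSZ)), add(SSZ, Z)), add(Z, Z)))))
  step 11: S(S(S(add(add(mul(SZ, SSSZ), add(SSZ, Z)), add(Z, Z)))))
  step 12: S(S(S(add(add(add(SSSZ, mul(Z, SSSZ)), add(SSZ, Z)), add(Z, Z)))))
  step 13: S(S(S(add(add(S(add(SSZ, mul(Z, SSSZ))), add(SSZ, Z)), add(Z, Z)))))
  step 14: S(S(S(add(S(add(add(SSZ, mul(Z, SSSZ)), add(SSZ, Z))), add(Z, Z)))))
  step 15: S(S(S(S(add(add(add(SSZ, mul(Z, SSSZ)), add(SSZ, Z)), add(Z, Z))))))
  step 16: S(S(S(S(add(add(S(add(SZ, mul(Z, SSSZ))), add(SSZ, Z)), add(Z, Z))))))
  step 17: S(S(S(S(add(S(add(add(SZ, mul(Z, SSSZ)), add(SSZ, Z))), add(Z, Z))))))
  step 18: S(S(S(S(S(add(add(add(SZ, mul(Z, SSSZ)), add(SSZ, Z)), add(Z, Z)))))))
  step 19: S(S(S(S(S(add(add(S(add(Z, mul(Z, SSSZ))), add(SSZ, Z)), add(Z, Z)))))))
  step 20: S(S(S(S(S(add(S(add(add(Z, mul(Z, SSSZ)), add(SSZ, Z))), add(Z, Z)))))))
  step 21: S(S(S(S(S(S(add(add(add(Z, mul(Z, SSSZ)), add(SSZ, Z)), add(Z, Z))))))))
  step 22: S(S(S(S(S(S(add(add(mul(Z, SSSZ), add(SSZ, Z)), add(Z, Z))))))))
  step 23: S(S(S(S(S(S(add(add(Z, add(SSZ, Z)), add(Z, Z))))))))
  step 24: S(S(S(S(S(S(add(add(SSZ, Z), add(Z, Z))))))))
  step 25: S(S(S(S(S(S(add(S(add(SZ, Z)), add(Z, Z))))))))
  step 26: S(S(S(S(S(S(S(add(add(SZ, Z), add(Z, Z)))))))))
  step 27: S(S(S(S(S(S(S(add(S(add(Z, Z)), add(Z, Z)))))))))
  step 28: S(S(S(S(S(S(S(S(add(add(Z, Z), add(Z, Z))))))))))
  step 29: S(S(S(S(S(S(S(S(add(Z, add(Z, Z))))))))))
  step 30: S(S(S(S(S(S(S(S(add(Z, Z)))))))))
  step 31: S^8(Z)

Answer: YES — reaches normal form S^8(Z) in 31 ≤ 31 steps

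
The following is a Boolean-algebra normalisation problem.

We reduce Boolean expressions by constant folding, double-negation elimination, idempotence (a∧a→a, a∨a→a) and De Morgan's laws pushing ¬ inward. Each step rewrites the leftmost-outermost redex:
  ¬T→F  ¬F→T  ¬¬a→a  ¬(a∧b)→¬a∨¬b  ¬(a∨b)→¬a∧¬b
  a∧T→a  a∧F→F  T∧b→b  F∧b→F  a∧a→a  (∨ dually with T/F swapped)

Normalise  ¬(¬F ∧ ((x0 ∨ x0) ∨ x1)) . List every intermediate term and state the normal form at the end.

  start: ¬(¬F ∧ ((x0 ∨ x0) ∨ x1))
  step 1: ¬¬F ∨ ¬((x0 ∨ x0) ∨ x1)
  step 2: F ∨ ¬((x0 ∨ x0) ∨ x1)
  step 3: ¬((x0 ∨ x0) ∨ x1)
  step 4: ¬(x0 ∨ x0) ∧ ¬x1
  step 5: (¬x0 ∧ ¬x0) ∧ ¬x1
  step 6: ¬x0 ∧ ¬x1

Answer: normal form = ¬x0 ∧ ¬x1  (in 6 steps)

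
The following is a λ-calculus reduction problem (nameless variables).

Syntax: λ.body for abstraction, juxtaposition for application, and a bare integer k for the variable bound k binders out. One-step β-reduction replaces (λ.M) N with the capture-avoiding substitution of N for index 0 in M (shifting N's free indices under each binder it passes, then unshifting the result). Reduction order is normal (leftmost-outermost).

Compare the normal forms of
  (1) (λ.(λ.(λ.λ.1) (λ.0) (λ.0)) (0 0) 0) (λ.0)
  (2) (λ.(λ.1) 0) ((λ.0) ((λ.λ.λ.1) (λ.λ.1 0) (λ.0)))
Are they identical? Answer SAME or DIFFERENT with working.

Answer: DIFFERENT — A ⇓ λ.0, B ⇓ λ.λ.0

Reduction:
Term A:
  start: (λ.(λ.(λ.λ.1) (λ.0) (λ.0)) (0 0) 0) (λ.0)
  step 1: (λ.(λ.λ.1) (λ.0) (λ.0)) ((λ.0) (λ.0)) (λ.0)
  step 2: (λ.λ.1) (λ.0) (λ.0) (λ.0)
  step 3: (λ.λ.0) (λ.0) (λ.0)
  step 4: (λ.0) (λ.0)
  step 5: λ.0

Term B:
  start: (λ.(λ.1) 0) ((λ.0) ((λ.λ.λ.1) (λ.λ.1 0) (λ.0)))
  step 1: (λ.(λ.0) ((λ.λ.λ.1) (λ.λ.1 0) (λ.0))) ((λ.0) ((λ.λ.λ.1) (λ.λ.1 0) (λ.0)))
  step 2: (λ.0) ((λ.λ.λ.1) (λ.λ.1 0) (λ.0))
  step 3: (λ.λ.λ.1) (λ.λ.1 0) (λ.0)
  step 4: (λ.λ.1) (λ.0)
  step 5: λ.λ.0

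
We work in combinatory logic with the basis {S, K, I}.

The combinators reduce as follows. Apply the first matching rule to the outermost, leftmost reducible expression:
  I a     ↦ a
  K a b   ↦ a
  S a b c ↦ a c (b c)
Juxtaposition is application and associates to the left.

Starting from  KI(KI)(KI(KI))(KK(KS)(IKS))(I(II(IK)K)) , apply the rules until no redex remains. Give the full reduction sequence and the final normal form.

Answer: normal form = KS  (in 7 steps)

Derivation:
  start: KI(KI)(KI(KI))(KK(KS)(IKS))(I(II(IK)K))
  →1  I(KI(KI))(KK(KS)(IKS))(I(II(IK)K))
  →2  KI(KI)(KK(KS)(IKS))(I(II(IK)K))
  →3  I(KK(KS)(IKS))(I(II(IK)K))
  →4  KK(KS)(IKS)(I(II(IK)K))
  →5  K(IKS)(I(II(IK)K))
  →6  IKS
  →7  KS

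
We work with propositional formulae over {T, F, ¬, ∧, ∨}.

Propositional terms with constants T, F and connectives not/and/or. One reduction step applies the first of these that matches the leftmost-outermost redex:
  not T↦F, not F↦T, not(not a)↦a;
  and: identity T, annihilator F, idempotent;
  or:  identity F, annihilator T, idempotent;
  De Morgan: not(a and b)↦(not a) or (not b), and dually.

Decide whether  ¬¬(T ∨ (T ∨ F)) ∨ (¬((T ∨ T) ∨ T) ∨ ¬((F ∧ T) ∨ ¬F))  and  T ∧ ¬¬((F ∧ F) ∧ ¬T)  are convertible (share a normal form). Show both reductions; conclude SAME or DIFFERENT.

Term A:
  start: ¬¬(T ∨ (T ∨ F)) ∨ (¬((T ∨ T) ∨ T) ∨ ¬((F ∧ T) ∨ ¬F))
  →1  (T ∨ (T ∨ F)) ∨ (¬((T ∨ T) ∨ T) ∨ ¬((F ∧ T) ∨ ¬F))
  →2  T ∨ (¬((T ∨ T) ∨ T) ∨ ¬((F ∧ T) ∨ ¬F))
  →3  T

Term B:
  start: T ∧ ¬¬((F ∧ F) ∧ ¬T)
  →1  ¬¬((F ∧ F) ∧ ¬T)
  →2  (F ∧ F) ∧ ¬T
  →3  F ∧ ¬T
  →4  F

Answer: DIFFERENT — A ⇓ T, B ⇓ F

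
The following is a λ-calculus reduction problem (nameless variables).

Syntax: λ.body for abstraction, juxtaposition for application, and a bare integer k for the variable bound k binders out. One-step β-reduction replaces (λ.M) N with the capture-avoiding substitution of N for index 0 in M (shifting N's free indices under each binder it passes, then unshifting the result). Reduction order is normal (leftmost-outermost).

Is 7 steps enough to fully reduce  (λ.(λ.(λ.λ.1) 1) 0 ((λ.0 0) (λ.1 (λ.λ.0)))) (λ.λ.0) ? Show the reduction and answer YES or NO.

Answer: YES — reaches normal form λ.λ.0 in 4 ≤ 7 steps

Derivation:
  start: (λ.(λ.(λ.λ.1) 1) 0 ((λ.0 0) (λ.1 (λ.λ.0)))) (λ.λ.0)
  step 1: (λ.(λ.λ.1) (λ.λ.0)) (λ.λ.0) ((λ.0 0) (λ.(λ.λ.0) (λ.λ.0)))
  step 2: (λ.λ.1) (λ.λ.0) ((λ.0 0) (λ.(λ.λ.0) (λ.λ.0)))
  step 3: (λ.λ.λ.0) ((λ.0 0) (λ.(λ.λ.0) (λ.λ.0)))
  step 4: λ.λ.0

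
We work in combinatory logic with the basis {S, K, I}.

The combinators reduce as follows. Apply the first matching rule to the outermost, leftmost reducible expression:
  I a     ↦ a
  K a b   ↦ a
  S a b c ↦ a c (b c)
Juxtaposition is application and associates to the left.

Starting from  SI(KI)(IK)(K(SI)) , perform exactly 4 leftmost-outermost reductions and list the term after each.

  start: SI(KI)(IK)(K(SI))
  [1] I(IK)(KI(IK))(K(SI))
  [2] IK(KI(IK))(K(SI))
  [3] K(KI(IK))(K(SI))
  [4] KI(IK)

Answer: after 4 steps: KI(IK)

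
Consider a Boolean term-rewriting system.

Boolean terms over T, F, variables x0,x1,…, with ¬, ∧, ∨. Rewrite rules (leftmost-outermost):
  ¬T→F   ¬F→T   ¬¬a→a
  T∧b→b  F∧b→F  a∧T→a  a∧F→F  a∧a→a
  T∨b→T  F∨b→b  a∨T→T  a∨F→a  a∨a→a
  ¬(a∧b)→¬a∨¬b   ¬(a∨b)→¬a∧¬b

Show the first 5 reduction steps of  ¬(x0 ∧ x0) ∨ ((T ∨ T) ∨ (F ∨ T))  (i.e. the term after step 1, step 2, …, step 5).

  start: ¬(x0 ∧ x0) ∨ ((T ∨ T) ∨ (F ∨ T))
  [1] (¬x0 ∨ ¬x0) ∨ ((T ∨ T) ∨ (F ∨ T))
  [2] ¬x0 ∨ ((T ∨ T) ∨ (F ∨ T))
  [3] ¬x0 ∨ (T ∨ (F ∨ T))
  [4] ¬x0 ∨ T
  [5] T

Answer: after 5 steps: T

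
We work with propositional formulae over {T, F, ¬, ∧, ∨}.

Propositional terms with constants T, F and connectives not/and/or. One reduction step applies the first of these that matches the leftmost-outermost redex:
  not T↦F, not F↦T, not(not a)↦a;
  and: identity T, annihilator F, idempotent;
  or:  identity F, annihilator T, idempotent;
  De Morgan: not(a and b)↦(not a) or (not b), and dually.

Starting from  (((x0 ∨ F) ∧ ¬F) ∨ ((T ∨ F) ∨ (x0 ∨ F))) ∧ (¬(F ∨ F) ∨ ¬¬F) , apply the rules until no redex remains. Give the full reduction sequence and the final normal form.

Answer: normal form = T  (in 11 steps)

Derivation:
  start: (((x0 ∨ F) ∧ ¬F) ∨ ((T ∨ F) ∨ (x0 ∨ F))) ∧ (¬(F ∨ F) ∨ ¬¬F)
  →1  ((x0 ∧ ¬F) ∨ ((T ∨ F) ∨ (x0 ∨ F))) ∧ (¬(F ∨ F) ∨ ¬¬F)
  →2  ((x0 ∧ T) ∨ ((T ∨ F) ∨ (x0 ∨ F))) ∧ (¬(F ∨ F) ∨ ¬¬F)
  →3  (x0 ∨ ((T ∨ F) ∨ (x0 ∨ F))) ∧ (¬(F ∨ F) ∨ ¬¬F)
  →4  (x0 ∨ (T ∨ (x0 ∨ F))) ∧ (¬(F ∨ F) ∨ ¬¬F)
  →5  (x0 ∨ T) ∧ (¬(F ∨ F) ∨ ¬¬F)
  →6  T ∧ (¬(F ∨ F) ∨ ¬¬F)
  →7  ¬(F ∨ F) ∨ ¬¬F
  →8  (¬F ∧ ¬F) ∨ ¬¬F
  →9  ¬F ∨ ¬¬F
  →10  T ∨ ¬¬F
  →11  T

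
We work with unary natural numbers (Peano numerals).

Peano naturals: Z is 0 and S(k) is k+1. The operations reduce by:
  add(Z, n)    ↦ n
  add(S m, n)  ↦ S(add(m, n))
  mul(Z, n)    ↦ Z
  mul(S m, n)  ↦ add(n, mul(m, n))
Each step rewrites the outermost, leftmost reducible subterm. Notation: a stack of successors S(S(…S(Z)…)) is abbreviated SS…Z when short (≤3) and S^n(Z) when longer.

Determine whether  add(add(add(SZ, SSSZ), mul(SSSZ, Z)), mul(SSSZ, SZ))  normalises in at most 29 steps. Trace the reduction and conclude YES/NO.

  start: add(add(add(SZ, SSSZ), mul(SSSZ, Z)), mul(SSSZ, SZ))
  step 1: add(add(S(add(Z, SSSZ)), mul(SSSZ, Z)), mul(SSSZ, SZ))
  step 2: add(S(add(add(Z, SSSZ), mul(SSSZ, Z))), mul(SSSZ, SZ))
  step 3: S(add(add(add(Z, SSSZ), mul(SSSZ, Z)), mul(SSSZ, SZ)))
  step 4: S(add(add(SSSZ, mul(SSSZ, Z)), mul(SSSZ, SZ)))
  step 5: S(add(S(add(SSZ, mul(SSSZ, Z))), mul(SSSZ, SZ)))
  step 6: S(S(add(add(SSZ, mul(SSSZ, Z)), mul(SSSZ, SZ))))
  step 7: S(S(add(S(add(SZ, mul(SSSZ, Z))), mul(SSSZ, SZ))))
  step 8: S(S(S(add(add(SZ, mul(SSSZ, Z)), mul(SSSZ, SZ)))))
  step 9: S(S(S(add(S(add(Z, mul(SSSZ, Z))), mul(SSSZ, SZ)))))
  step 10: S(S(S(S(add(add(Z, mul(SSSZ, Z)), mul(SSSZ, SZ))))))
  step 11: S(S(S(S(add(mul(SSSZ, Z), mul(SSSZ, SZ))))))
  step 12: S(S(S(S(add(add(Z, mul(SSZ, Z)), mul(SSSZ, SZ))))))
  step 13: S(S(S(S(add(mul(SSZ, Z), mul(SSSZ, SZ))))))
  step 14: S(S(S(S(add(add(Z, mul(SZ, Z)), mul(SSSZ, SZ))))))
  step 15: S(S(S(S(add(mul(SZ, Z), mul(SSSZ, SZ))))))
  step 16: S(S(S(S(add(add(Z, mul(Z, Z)), mul(SSSZ, SZ))))))
  step 17: S(S(S(S(add(mul(Z, Z), mul(SSSZ, SZ))))))
  step 18: S(S(S(S(add(Z, mul(SSSZ, SZ))))))
  step 19: S(S(S(S(mul(SSSZ, SZ)))))
  step 20: S(S(S(S(add(SZ, mul(SSZ, SZ))))))
  step 21: S(S(S(S(S(add(Z, mul(SSZ, SZ)))))))
  step 22: S(S(S(S(S(mul(SSZ, SZ))))))
  step 23: S(S(S(S(S(add(SZ, mul(SZ, SZ)))))))
  step 24: S(S(S(S(S(S(add(Z, mul(SZ, SZ))))))))
  step 25: S(S(S(S(S(S(mul(SZ, SZ)))))))
  step 26: S(S(S(S(S(S(add(SZ, mul(Z, SZ))))))))
  step 27: S(S(S(S(S(S(S(add(Z, mul(Z, SZ)))))))))
  step 28: S(S(S(S(S(S(S(mul(Z, SZ))))))))
  step 29: S^7(Z)

Answer: YES — reaches normal form S^7(Z) in 29 ≤ 29 steps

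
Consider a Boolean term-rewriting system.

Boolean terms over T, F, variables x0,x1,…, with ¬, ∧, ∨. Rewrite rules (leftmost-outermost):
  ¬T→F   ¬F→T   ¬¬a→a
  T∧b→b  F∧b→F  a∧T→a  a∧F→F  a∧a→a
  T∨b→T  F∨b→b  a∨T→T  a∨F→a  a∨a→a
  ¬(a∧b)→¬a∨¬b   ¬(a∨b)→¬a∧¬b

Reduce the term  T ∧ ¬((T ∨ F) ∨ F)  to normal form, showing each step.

Answer: normal form = F  (in 6 steps)

Working:
  start: T ∧ ¬((T ∨ F) ∨ F)
  step 1: ¬((T ∨ F) ∨ F)
  step 2: ¬(T ∨ F) ∧ ¬F
  step 3: (¬T ∧ ¬F) ∧ ¬F
  step 4: (F ∧ ¬F) ∧ ¬F
  step 5: F ∧ ¬F
  step 6: F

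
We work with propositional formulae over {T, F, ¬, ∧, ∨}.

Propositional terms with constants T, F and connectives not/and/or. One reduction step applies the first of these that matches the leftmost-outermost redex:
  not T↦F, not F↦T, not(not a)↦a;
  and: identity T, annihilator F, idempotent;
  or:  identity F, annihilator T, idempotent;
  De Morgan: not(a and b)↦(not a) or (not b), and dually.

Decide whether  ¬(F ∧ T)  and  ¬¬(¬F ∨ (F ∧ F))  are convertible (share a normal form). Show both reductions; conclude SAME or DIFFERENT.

Answer: SAME — A ⇓ T, B ⇓ T

Working:
Term A:
  start: ¬(F ∧ T)
  [1] ¬F ∨ ¬T
  [2] T ∨ ¬T
  [3] T

Term B:
  start: ¬¬(¬F ∨ (F ∧ F))
  [1] ¬F ∨ (F ∧ F)
  [2] T ∨ (F ∧ F)
  [3] T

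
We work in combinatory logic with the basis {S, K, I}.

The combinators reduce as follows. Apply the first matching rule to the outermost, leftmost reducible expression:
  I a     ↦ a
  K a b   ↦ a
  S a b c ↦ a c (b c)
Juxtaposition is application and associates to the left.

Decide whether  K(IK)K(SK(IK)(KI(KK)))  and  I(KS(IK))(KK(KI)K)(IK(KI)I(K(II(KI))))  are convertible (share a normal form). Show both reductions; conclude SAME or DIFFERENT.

Answer: DIFFERENT — A ⇓ KI, B ⇓ S(KK)I

Reduction:
Term A:
  start: K(IK)K(SK(IK)(KI(KK)))
  →1  IK(SK(IK)(KI(KK)))
  →2  K(SK(IK)(KI(KK)))
  →3  K(K(KI(KK))(IK(KI(KK))))
  →4  K(KI(KK))
  →5  KI

Term B:
  start: I(KS(IK))(KK(KI)K)(IK(KI)I(K(II(KI))))
  →1  KS(IK)(KK(KI)K)(IK(KI)I(K(II(KI))))
  →2  S(KK(KI)K)(IK(KI)I(K(II(KI))))
  →3  S(KK)(IK(KI)I(K(II(KI))))
  →4  S(KK)(K(KI)I(K(II(KI))))
  →5  S(KK)(KI(K(II(KI))))
  →6  S(KK)I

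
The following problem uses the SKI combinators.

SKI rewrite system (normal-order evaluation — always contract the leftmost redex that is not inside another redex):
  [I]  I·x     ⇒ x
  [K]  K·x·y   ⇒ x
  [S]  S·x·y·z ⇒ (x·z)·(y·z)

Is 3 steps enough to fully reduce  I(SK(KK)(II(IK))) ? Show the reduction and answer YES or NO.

  start: I(SK(KK)(II(IK)))
  →1  SK(KK)(II(IK))
  →2  K(II(IK))(KK(II(IK)))
  →3  II(IK)

Answer: NO — after 3 steps the term is II(IK), not yet normal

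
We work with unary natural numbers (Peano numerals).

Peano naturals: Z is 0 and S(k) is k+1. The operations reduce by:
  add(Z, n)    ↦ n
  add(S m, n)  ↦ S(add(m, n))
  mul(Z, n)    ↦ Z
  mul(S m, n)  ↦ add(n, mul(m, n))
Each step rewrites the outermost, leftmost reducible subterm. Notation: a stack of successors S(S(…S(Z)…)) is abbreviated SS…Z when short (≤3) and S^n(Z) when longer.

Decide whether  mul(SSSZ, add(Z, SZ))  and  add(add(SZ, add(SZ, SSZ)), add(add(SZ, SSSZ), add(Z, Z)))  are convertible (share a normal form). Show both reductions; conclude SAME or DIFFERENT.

Answer: DIFFERENT — A ⇓ SSSZ, B ⇓ S^8(Z)

Working:
Term A:
  start: mul(SSSZ, add(Z, SZ))
  [1] add(add(Z, SZ), mul(SSZ, add(Z, SZ)))
  [2] add(SZ, mul(SSZ, add(Z, SZ)))
  [3] S(add(Z, mul(SSZ, add(Z, SZ))))
  [4] S(mul(SSZ, add(Z, SZ)))
  [5] S(add(add(Z, SZ), mul(SZ, add(Z, SZ))))
  [6] S(add(SZ, mul(SZ, add(Z, SZ))))
  [7] S(S(add(Z, mul(SZ, add(Z, SZ)))))
  [8] S(S(mul(SZ, add(Z, SZ))))
  [9] S(S(add(add(Z, SZ), mul(Z, add(Z, SZ)))))
  [10] S(S(add(SZ, mul(Z, add(Z, SZ)))))
  [11] S(S(S(add(Z, mul(Z, add(Z, SZ))))))
  [12] S(S(S(mul(Z, add(Z, SZ)))))
  [13] SSSZ

Term B:
  start: add(add(SZ, add(SZ, SSZ)), add(add(SZ, SSSZ), add(Z, Z)))
  [1] add(S(add(Z, add(SZ, SSZ))), add(add(SZ, SSSZ), add(Z, Z)))
  [2] S(add(add(Z, add(SZ, SSZ)), add(add(SZ, SSSZ), add(Z, Z))))
  [3] S(add(add(SZ, SSZ), add(add(SZ, SSSZ), add(Z, Z))))
  [4] S(add(S(add(Z, SSZ)), add(add(SZ, SSSZ), add(Z, Z))))
  [5] S(S(add(add(Z, SSZ), add(add(SZ, SSSZ), add(Z, Z)))))
  [6] S(S(add(SSZ, add(add(SZ, SSSZ), add(Z, Z)))))
  [7] S(S(S(add(SZ, add(add(SZ, SSSZ), add(Z, Z))))))
  [8] S(S(S(S(add(Z, add(add(SZ, SSSZ), add(Z, Z)))))))
  [9] S(S(S(S(add(add(SZ, SSSZ), add(Z, Z))))))
  [10] S(S(S(S(add(S(add(Z, SSSZ)), add(Z, Z))))))
  [11] S(S(S(S(S(add(add(Z, SSSZ), add(Z, Z)))))))
  [12] S(S(S(S(S(add(SSSZ, add(Z, Z)))))))
  [13] S(S(S(S(S(S(add(SSZ, add(Z, Z))))))))
  [14] S(S(S(S(S(S(S(add(SZ, add(Z, Z)))))))))
  [15] S(S(S(S(S(S(S(S(add(Z, add(Z, Z))))))))))
  [16] S(S(S(S(S(S(S(S(add(Z, Z)))))))))
  [17] S^8(Z)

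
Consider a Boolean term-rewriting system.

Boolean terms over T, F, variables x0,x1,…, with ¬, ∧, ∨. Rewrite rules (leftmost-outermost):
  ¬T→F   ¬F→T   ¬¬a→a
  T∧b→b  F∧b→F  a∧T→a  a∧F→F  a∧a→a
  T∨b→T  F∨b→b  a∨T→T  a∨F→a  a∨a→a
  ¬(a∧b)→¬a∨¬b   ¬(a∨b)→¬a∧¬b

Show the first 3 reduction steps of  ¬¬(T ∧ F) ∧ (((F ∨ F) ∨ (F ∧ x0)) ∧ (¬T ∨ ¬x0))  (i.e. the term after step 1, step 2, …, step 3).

Answer: after 3 steps: F

Working:
  start: ¬¬(T ∧ F) ∧ (((F ∨ F) ∨ (F ∧ x0)) ∧ (¬T ∨ ¬x0))
  [1] (T ∧ F) ∧ (((F ∨ F) ∨ (F ∧ x0)) ∧ (¬T ∨ ¬x0))
  [2] F ∧ (((F ∨ F) ∨ (F ∧ x0)) ∧ (¬T ∨ ¬x0))
  [3] F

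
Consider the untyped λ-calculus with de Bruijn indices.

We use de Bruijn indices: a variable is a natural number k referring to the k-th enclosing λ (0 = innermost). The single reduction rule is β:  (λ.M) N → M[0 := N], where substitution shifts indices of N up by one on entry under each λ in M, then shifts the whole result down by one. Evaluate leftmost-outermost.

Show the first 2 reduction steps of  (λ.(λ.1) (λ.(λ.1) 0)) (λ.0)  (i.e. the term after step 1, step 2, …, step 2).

Answer: after 2 steps: λ.0

Derivation:
  start: (λ.(λ.1) (λ.(λ.1) 0)) (λ.0)
  [1] (λ.λ.0) (λ.(λ.1) 0)
  [2] λ.0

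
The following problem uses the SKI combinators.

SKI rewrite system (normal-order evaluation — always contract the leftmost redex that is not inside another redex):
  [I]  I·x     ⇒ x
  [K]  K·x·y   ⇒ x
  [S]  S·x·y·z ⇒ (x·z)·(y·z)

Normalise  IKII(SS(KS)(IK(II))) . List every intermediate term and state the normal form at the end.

  start: IKII(SS(KS)(IK(II)))
  step 1: KII(SS(KS)(IK(II)))
  step 2: I(SS(KS)(IK(II)))
  step 3: SS(KS)(IK(II))
  step 4: S(IK(II))(KS(IK(II)))
  step 5: S(K(II))(KS(IK(II)))
  step 6: S(KI)(KS(IK(II)))
  step 7: S(KI)S

Answer: normal form = S(KI)S  (in 7 steps)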